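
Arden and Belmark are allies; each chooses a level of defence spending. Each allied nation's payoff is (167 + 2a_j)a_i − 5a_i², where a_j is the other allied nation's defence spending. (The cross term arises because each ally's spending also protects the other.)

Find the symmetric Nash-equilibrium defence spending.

Arden's payoff is (167 + 2a_B)a_A − 5a_A².
∂π/∂a_A = 167 + 2a_B − 10a_A = 0, so a_A = 16.7 + 0.2a_B.
Setting a_A = a_B in the reaction function: a_A = 16.7 + 0.2a_A, so a_A = 16.7 / 0.8 = 20.875.

20.875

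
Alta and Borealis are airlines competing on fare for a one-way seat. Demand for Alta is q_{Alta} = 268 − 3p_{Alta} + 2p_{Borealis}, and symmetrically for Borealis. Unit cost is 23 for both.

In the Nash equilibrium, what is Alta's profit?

Alta's profit: π = (p_{Alta} − 23)(268 − 3p_{Alta} + 2p_{Borealis}).
∂π/∂p_{Alta} = 337 − 6p_{Alta} + 2p_{Borealis} = 0 ⇒ p_{Alta} = 337/6 + (1/3)p_{Borealis}.
Setting p_{Alta} = p_{Borealis} in the reaction function: p_{Alta} = 337/6 + (1/3)p_{Alta}, so p_{Alta} = (337/6) / (2/3) = 84.25.
q_{Alta} = 268 − 3·84.25 + 2·84.25 = 183.75.
Profit = (84.25 − 23)·183.75 = 11254.6875.

11254.6875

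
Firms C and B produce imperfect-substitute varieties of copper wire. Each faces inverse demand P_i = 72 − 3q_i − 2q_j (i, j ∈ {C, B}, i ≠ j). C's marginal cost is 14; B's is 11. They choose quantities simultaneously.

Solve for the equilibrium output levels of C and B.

Firm C's profit: π = q_C(72 − 3q_C − 2q_B) − 14q_C.
∂π/∂q_C = 58 − 6q_C − 2q_B = 0 ⇒ q_C = 29/3 − (1/3)q_B.
Similarly q_B = 61/6 − (1/3)q_C.
Substituting the second reaction function into the first: q_C = 29/3 − (1/3)(61/6 − (1/3)q_C), which gives (8/9)q_C = 113/18 ⇒ q_C = 7.0625.
Then q_B = 61/6 − (1/3)·7.0625 = 7.8125.

7.0625, 7.8125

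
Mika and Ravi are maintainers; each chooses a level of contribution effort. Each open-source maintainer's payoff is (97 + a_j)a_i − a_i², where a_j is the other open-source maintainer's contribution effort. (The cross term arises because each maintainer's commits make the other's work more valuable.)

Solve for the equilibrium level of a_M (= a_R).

97

Mika's payoff is (97 + a_R)a_M − a_M².
∂π/∂a_M = 97 + a_R − 2a_M = 0, so a_M = 48.5 + 0.5a_R.
By symmetry a_R = a_M; substituting into the reaction function, 0.5a_M = 48.5 and a_M = 97.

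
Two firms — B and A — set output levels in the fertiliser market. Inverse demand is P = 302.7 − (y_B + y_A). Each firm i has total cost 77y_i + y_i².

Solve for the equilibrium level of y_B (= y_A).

45.14

Firm B's profit: π = y_B(302.7 − (y_B + y_A)) − 77y_B − y_B².
∂π/∂y_B = 225.7 − 4y_B − y_A = 0, so y_B = 56.425 − 0.25y_A.
The game is symmetric, so in equilibrium y_A = y_B: the reaction function gives 1.25y_B = 56.425, hence y_B = 45.14.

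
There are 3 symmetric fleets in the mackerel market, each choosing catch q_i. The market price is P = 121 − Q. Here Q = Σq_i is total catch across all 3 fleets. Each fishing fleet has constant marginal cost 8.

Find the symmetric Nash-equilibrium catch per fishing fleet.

A representative fishing fleet's profit is π_i = q_i(121 − Q) − 8q_i, with Q = q_i + Σ_{j≠i} q_j.
First-order condition: 113 − 2q_i − Σ_{j≠i} q_j = 0.
Imposing symmetry (q_j = q for all j) turns Σ_{j≠i} q_j into 2q, so 113 = 4q and q = 28.25.

28.25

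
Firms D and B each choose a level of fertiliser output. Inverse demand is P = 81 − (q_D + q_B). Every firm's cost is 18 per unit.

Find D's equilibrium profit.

441

Firm D's profit: π = q_D(81 − (q_D + q_B)) − 18q_D.
∂π/∂q_D = 63 − 2q_D − q_B = 0, so q_D = 31.5 − 0.5q_B.
Setting q_D = q_B in the reaction function: q_D = 31.5 − 0.5q_D, so q_D = 31.5 / 1.5 = 21.
Price P = 81 − 42 = 39.
D's profit: (39 − 18)·21 = 441.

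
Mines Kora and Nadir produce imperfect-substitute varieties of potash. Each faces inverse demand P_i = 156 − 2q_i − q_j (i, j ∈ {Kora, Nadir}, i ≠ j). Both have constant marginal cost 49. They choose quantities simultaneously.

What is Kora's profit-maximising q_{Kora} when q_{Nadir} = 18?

Mine Kora's profit: π = q_{Kora}(156 − 2q_{Kora} − q_{Nadir}) − 49q_{Kora}.
∂π/∂q_{Kora} = 107 − 4q_{Kora} − q_{Nadir} = 0 ⇒ q_{Kora} = 26.75 − 0.25q_{Nadir}.
At q_{Nadir} = 18: q_{Kora} = 26.75 − 0.25·18 = 22.25.

22.25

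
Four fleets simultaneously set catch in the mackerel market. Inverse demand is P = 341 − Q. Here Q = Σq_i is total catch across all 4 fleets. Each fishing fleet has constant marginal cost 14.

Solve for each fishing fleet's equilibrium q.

A representative fishing fleet's profit is π_i = q_i(341 − Q) − 14q_i, with Q = q_i + Σ_{j≠i} q_j.
First-order condition: 327 − 2q_i − Σ_{j≠i} q_j = 0.
With identical fishing fleets, set every q_j = q: then 327 − 2q − 3q = 0, i.e. q = 327/5 = 65.4.

65.4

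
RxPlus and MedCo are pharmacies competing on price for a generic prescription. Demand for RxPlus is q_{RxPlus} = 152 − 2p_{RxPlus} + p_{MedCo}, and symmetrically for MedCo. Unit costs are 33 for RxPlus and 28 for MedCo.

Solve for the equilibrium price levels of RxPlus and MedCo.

72, 70

RxPlus's profit: π = (p_{RxPlus} − 33)(152 − 2p_{RxPlus} + p_{MedCo}).
∂π/∂p_{RxPlus} = 218 − 4p_{RxPlus} + p_{MedCo} = 0 ⇒ p_{RxPlus} = 54.5 + 0.25p_{MedCo}.
Similarly p_{MedCo} = 52 + 0.25p_{RxPlus}.
Substituting the second reaction function into the first: p_{RxPlus} = 54.5 + 0.25(52 + 0.25p_{RxPlus}), which gives 0.9375p_{RxPlus} = 67.5 ⇒ p_{RxPlus} = 72.
Then p_{MedCo} = 52 + 0.25·72 = 70.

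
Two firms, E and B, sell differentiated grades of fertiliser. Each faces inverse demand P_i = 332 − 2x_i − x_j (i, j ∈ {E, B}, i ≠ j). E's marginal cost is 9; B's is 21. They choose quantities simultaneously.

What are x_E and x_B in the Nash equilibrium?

65.4, 61.4

Firm E's profit: π = x_E(332 − 2x_E − x_B) − 9x_E.
∂π/∂x_E = 323 − 4x_E − x_B = 0 ⇒ x_E = 80.75 − 0.25x_B.
Similarly x_B = 77.75 − 0.25x_E.
Plugging x_B into E's best response: x_E = 80.75 − 0.25(77.75 − 0.25x_E) ⇒ 0.9375x_E = 61.3125, so x_E = 65.4.
Then x_B = 77.75 − 0.25·65.4 = 61.4.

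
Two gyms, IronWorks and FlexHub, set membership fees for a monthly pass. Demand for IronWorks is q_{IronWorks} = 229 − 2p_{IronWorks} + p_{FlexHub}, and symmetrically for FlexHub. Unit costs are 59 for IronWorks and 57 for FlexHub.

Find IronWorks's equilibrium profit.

IronWorks's profit: π = (p_{IronWorks} − 59)(229 − 2p_{IronWorks} + p_{FlexHub}).
∂π/∂p_{IronWorks} = 347 − 4p_{IronWorks} + p_{FlexHub} = 0 ⇒ p_{IronWorks} = 86.75 + 0.25p_{FlexHub}.
Similarly p_{FlexHub} = 85.75 + 0.25p_{IronWorks}.
Solving the two reaction functions simultaneously: (1 − (0.25)(0.25))p_{IronWorks} = 86.75 + 0.25·85.75, so 0.9375p_{IronWorks} = 108.1875 and p_{IronWorks} = 115.4.
Then p_{FlexHub} = 85.75 + 0.25·115.4 = 114.6.
q_{IronWorks} = 229 − 2·115.4 + 114.6 = 112.8.
Profit = (115.4 − 59)·112.8 = 6361.92.

6361.92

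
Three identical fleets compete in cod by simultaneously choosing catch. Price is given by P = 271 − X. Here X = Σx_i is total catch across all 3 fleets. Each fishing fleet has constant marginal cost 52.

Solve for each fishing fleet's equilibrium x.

54.75

A representative fishing fleet's profit is π_i = x_i(271 − X) − 52x_i, with X = x_i + Σ_{j≠i} x_j.
First-order condition: 219 − 2x_i − Σ_{j≠i} x_j = 0.
With identical fishing fleets, set every x_j = x: then 219 − 2x − 2x = 0, i.e. x = 219/4 = 54.75.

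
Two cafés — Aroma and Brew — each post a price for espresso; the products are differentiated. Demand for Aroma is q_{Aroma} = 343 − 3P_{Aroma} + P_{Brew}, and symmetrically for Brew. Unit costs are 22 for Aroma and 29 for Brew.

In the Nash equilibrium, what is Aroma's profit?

Aroma's profit: π = (P_{Aroma} − 22)(343 − 3P_{Aroma} + P_{Brew}).
∂π/∂P_{Aroma} = 409 − 6P_{Aroma} + P_{Brew} = 0 ⇒ P_{Aroma} = 409/6 + (1/6)P_{Brew}.
Similarly P_{Brew} = 215/3 + (1/6)P_{Aroma}.
Substituting the second reaction function into the first: P_{Aroma} = 409/6 + (1/6)(215/3 + (1/6)P_{Aroma}), which gives (35/36)P_{Aroma} = 721/9 ⇒ P_{Aroma} = 82.4.
Then P_{Brew} = 215/3 + (1/6)·82.4 = 85.4.
q_{Aroma} = 343 − 3·82.4 + 85.4 = 181.2.
Profit = (82.4 − 22)·181.2 = 10944.48.

10944.48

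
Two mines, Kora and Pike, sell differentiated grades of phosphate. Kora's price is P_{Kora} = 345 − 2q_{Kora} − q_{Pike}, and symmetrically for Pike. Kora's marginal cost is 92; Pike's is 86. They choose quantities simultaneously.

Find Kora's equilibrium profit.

Mine Kora's profit: π = q_{Kora}(345 − 2q_{Kora} − q_{Pike}) − 92q_{Kora}.
∂π/∂q_{Kora} = 253 − 4q_{Kora} − q_{Pike} = 0 ⇒ q_{Kora} = 63.25 − 0.25q_{Pike}.
Similarly q_{Pike} = 64.75 − 0.25q_{Kora}.
Solving the two reaction functions simultaneously: (1 − (−0.25)(−0.25))q_{Kora} = 63.25 − 0.25·64.75, so 0.9375q_{Kora} = 47.0625 and q_{Kora} = 50.2.
Then q_{Pike} = 64.75 − 0.25·50.2 = 52.2.
P_{Kora} = 345 − 2·50.2 − 52.2 = 192.4.
Profit = (192.4 − 92)·50.2 = 5040.08.

5040.08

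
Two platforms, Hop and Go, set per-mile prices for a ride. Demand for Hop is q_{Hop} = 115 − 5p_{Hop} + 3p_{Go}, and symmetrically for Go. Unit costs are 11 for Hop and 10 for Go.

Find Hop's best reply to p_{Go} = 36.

27.8

Hop's profit: π = (p_{Hop} − 11)(115 − 5p_{Hop} + 3p_{Go}).
∂π/∂p_{Hop} = 170 − 10p_{Hop} + 3p_{Go} = 0 ⇒ p_{Hop} = 17 + 0.3p_{Go}.
At p_{Go} = 36: p_{Hop} = 17 + 0.3·36 = 27.8.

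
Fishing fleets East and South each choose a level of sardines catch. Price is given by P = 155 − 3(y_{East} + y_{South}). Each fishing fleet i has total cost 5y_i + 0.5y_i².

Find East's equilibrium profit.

Fishing fleet East's profit: π = y_{East}(155 − 3(y_{East} + y_{South})) − 5y_{East} − 0.5y_{East}².
∂π/∂y_{East} = 150 − 7y_{East} − 3y_{South} = 0, so y_{East} = 150/7 − (3/7)y_{South}.
By symmetry y_{South} = y_{East}; substituting into the reaction function, (10/7)y_{East} = 150/7 and y_{East} = 15.
Price P = 155 − 3·30 = 65.
East's profit: (65 − 5)·15 − 0.5(15)² = 787.5.

787.5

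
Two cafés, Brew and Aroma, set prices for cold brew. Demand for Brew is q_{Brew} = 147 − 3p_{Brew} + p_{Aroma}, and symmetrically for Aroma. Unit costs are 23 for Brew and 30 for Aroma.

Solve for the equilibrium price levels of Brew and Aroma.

43.8, 46.8

Brew's profit: π = (p_{Brew} − 23)(147 − 3p_{Brew} + p_{Aroma}).
∂π/∂p_{Brew} = 216 − 6p_{Brew} + p_{Aroma} = 0 ⇒ p_{Brew} = 36 + (1/6)p_{Aroma}.
Similarly p_{Aroma} = 39.5 + (1/6)p_{Brew}.
Plugging p_{Aroma} into Brew's best response: p_{Brew} = 36 + (1/6)(39.5 + (1/6)p_{Brew}) ⇒ (35/36)p_{Brew} = 511/12, so p_{Brew} = 43.8.
Then p_{Aroma} = 39.5 + (1/6)·43.8 = 46.8.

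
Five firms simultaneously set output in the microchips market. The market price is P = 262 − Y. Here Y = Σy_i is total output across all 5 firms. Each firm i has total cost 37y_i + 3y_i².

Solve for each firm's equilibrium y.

18.75

A representative firm's profit is π_i = y_i(262 − Y) − 37y_i − 3y_i², with Y = y_i + Σ_{j≠i} y_j.
First-order condition: 225 − 8y_i − Σ_{j≠i} y_j = 0.
In a symmetric equilibrium every firm chooses the same y, so Σ_{j≠i} y_j = 4y. The condition becomes 225 − 12y = 0, giving y = 225/12 = 18.75.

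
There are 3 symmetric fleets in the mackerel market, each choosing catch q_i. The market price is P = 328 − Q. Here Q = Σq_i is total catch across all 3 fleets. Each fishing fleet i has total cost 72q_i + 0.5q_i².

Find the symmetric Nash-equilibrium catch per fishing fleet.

51.2

A representative fishing fleet's profit is π_i = q_i(328 − Q) − 72q_i − 0.5q_i², with Q = q_i + Σ_{j≠i} q_j.
First-order condition: 256 − 3q_i − Σ_{j≠i} q_j = 0.
With identical fishing fleets, set every q_j = q: then 256 − 3q − 2q = 0, i.e. q = 256/5 = 51.2.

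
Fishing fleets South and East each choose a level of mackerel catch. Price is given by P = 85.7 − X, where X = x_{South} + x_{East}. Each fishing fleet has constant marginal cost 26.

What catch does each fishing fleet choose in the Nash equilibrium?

19.9

Fishing fleet South's profit: π = x_{South}(85.7 − (x_{South} + x_{East})) − 26x_{South}.
∂π/∂x_{South} = 59.7 − 2x_{South} − x_{East} = 0, so x_{South} = 29.85 − 0.5x_{East}.
By symmetry x_{East} = x_{South}; substituting into the reaction function, 1.5x_{South} = 29.85 and x_{South} = 19.9.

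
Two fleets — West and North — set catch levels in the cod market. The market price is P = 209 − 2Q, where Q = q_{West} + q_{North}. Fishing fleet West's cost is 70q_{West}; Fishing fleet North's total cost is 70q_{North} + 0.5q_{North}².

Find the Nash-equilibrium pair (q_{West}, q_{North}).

Fishing fleet West's profit: π = q_{West}(209 − 2(q_{West} + q_{North})) − 70q_{West}.
∂π/∂q_{West} = 139 − 4q_{West} − 2q_{North} = 0, so q_{West} = 34.75 − 0.5q_{North}.
For North: ∂π/∂q_{North} = 139 − 5q_{North} − 2q_{West} = 0 ⇒ q_{North} = 27.8 − 0.4q_{West}.
Plugging q_{North} into West's best response: q_{West} = 34.75 − 0.5(27.8 − 0.4q_{West}) ⇒ 0.8q_{West} = 20.85, so q_{West} = 26.0625.
Then q_{North} = 27.8 − 0.4·26.0625 = 17.375.

26.0625, 17.375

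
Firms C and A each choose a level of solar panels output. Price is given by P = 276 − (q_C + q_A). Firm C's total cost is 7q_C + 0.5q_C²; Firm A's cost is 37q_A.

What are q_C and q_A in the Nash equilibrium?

Firm C's profit: π = q_C(276 − (q_C + q_A)) − 7q_C − 0.5q_C².
∂π/∂q_C = 269 − 3q_C − q_A = 0, so q_C = 269/3 − (1/3)q_A.
For A: ∂π/∂q_A = 239 − 2q_A − q_C = 0 ⇒ q_A = 119.5 − 0.5q_C.
Solving the two reaction functions simultaneously: (1 − (−1/3)(−0.5))q_C = 269/3 − (1/3)·119.5, so (5/6)q_C = 299/6 and q_C = 59.8.
Then q_A = 119.5 − 0.5·59.8 = 89.6.

59.8, 89.6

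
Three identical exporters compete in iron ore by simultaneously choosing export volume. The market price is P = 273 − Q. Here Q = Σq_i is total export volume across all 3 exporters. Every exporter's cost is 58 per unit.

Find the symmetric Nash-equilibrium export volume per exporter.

53.75

A representative exporter's profit is π_i = q_i(273 − Q) − 58q_i, with Q = q_i + Σ_{j≠i} q_j.
First-order condition: 215 − 2q_i − Σ_{j≠i} q_j = 0.
In a symmetric equilibrium every exporter chooses the same q, so Σ_{j≠i} q_j = 2q. The condition becomes 215 − 4q = 0, giving q = 215/4 = 53.75.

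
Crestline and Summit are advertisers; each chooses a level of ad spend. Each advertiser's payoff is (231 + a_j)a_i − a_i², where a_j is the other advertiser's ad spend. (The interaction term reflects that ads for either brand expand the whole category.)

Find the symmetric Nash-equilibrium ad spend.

Crestline's payoff is (231 + a_S)a_C − a_C².
∂π/∂a_C = 231 + a_S − 2a_C = 0, so a_C = 115.5 + 0.5a_S.
The game is symmetric, so in equilibrium a_S = a_C: the reaction function gives 0.5a_C = 115.5, hence a_C = 231.

231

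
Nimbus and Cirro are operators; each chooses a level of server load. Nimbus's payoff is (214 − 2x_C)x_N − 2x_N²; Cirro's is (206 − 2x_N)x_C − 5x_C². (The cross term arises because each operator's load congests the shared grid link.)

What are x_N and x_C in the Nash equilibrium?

48, 11

Expanding Nimbus's payoff: 214x_N − 2x_Cx_N − 2x_N².
∂π/∂x_N = 214 − 2x_C − 4x_N = 0, so x_N = 53.5 − 0.5x_C.
Likewise for Cirro: x_C = 20.6 − 0.2x_N.
Substituting the second reaction function into the first: x_N = 53.5 − 0.5(20.6 − 0.2x_N), which gives 0.9x_N = 43.2 ⇒ x_N = 48.
Then x_C = 20.6 − 0.2·48 = 11.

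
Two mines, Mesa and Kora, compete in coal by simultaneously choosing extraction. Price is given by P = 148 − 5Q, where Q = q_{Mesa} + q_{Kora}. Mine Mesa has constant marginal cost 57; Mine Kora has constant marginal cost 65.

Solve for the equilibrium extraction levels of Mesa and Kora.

Mine Mesa's profit: π = q_{Mesa}(148 − 5(q_{Mesa} + q_{Kora})) − 57q_{Mesa}.
∂π/∂q_{Mesa} = 91 − 10q_{Mesa} − 5q_{Kora} = 0, so q_{Mesa} = 9.1 − 0.5q_{Kora}.
By the same steps for Kora: q_{Kora} = 8.3 − 0.5q_{Mesa}.
Substituting the second reaction function into the first: q_{Mesa} = 9.1 − 0.5(8.3 − 0.5q_{Mesa}), which gives 0.75q_{Mesa} = 4.95 ⇒ q_{Mesa} = 6.6.
Then q_{Kora} = 8.3 − 0.5·6.6 = 5.

6.6, 5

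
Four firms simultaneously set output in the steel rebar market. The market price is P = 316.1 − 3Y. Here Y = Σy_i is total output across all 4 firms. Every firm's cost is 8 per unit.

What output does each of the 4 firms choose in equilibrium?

20.54

A representative firm's profit is π_i = y_i(316.1 − 3Y) − 8y_i, with Y = y_i + Σ_{j≠i} y_j.
First-order condition: 308.1 − 6y_i − 3Σ_{j≠i} y_j = 0.
Imposing symmetry (y_j = y for all j) turns Σ_{j≠i} y_j into 3y, so 308.1 = 15y and y = 20.54.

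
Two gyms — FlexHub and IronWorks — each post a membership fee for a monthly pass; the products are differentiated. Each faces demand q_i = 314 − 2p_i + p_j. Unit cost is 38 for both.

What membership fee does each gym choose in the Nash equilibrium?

FlexHub's profit: π = (p_{FlexHub} − 38)(314 − 2p_{FlexHub} + p_{IronWorks}).
∂π/∂p_{FlexHub} = 390 − 4p_{FlexHub} + p_{IronWorks} = 0 ⇒ p_{FlexHub} = 97.5 + 0.25p_{IronWorks}.
Setting p_{FlexHub} = p_{IronWorks} in the reaction function: p_{FlexHub} = 97.5 + 0.25p_{FlexHub}, so p_{FlexHub} = 97.5 / 0.75 = 130.

130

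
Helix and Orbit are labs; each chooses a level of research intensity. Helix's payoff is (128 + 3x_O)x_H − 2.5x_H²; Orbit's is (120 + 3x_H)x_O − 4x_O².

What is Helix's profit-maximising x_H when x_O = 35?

Expanding Helix's payoff: 128x_H + 3x_Ox_H − 2.5x_H².
∂π/∂x_H = 128 + 3x_O − 5x_H = 0, so x_H = 25.6 + 0.6x_O.
At x_O = 35: x_H = 25.6 + 0.6·35 = 46.6.

46.6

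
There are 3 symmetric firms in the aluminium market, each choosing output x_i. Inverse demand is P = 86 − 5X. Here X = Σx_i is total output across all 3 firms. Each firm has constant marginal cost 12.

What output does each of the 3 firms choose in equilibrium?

3.7

A representative firm's profit is π_i = x_i(86 − 5X) − 12x_i, with X = x_i + Σ_{j≠i} x_j.
First-order condition: 74 − 10x_i − 5Σ_{j≠i} x_j = 0.
With identical firms, set every x_j = x: then 74 − 10x − 10x = 0, i.e. x = 74/20 = 3.7.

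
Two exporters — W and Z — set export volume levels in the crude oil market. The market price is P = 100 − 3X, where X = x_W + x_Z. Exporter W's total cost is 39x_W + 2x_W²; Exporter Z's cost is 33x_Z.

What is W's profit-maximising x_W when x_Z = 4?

Exporter W's profit: π = x_W(100 − 3(x_W + x_Z)) − 39x_W − 2x_W².
∂π/∂x_W = 61 − 10x_W − 3x_Z = 0, so x_W = 6.1 − 0.3x_Z.
At x_Z = 4: x_W = 6.1 − 0.3·4 = 4.9.

4.9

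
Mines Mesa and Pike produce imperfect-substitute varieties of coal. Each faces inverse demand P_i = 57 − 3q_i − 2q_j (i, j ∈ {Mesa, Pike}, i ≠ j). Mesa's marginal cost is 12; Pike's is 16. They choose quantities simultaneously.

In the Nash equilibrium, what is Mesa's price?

Mine Mesa's profit: π = q_{Mesa}(57 − 3q_{Mesa} − 2q_{Pike}) − 12q_{Mesa}.
∂π/∂q_{Mesa} = 45 − 6q_{Mesa} − 2q_{Pike} = 0 ⇒ q_{Mesa} = 7.5 − (1/3)q_{Pike}.
Similarly q_{Pike} = 41/6 − (1/3)q_{Mesa}.
Substituting the second reaction function into the first: q_{Mesa} = 7.5 − (1/3)(41/6 − (1/3)q_{Mesa}), which gives (8/9)q_{Mesa} = 47/9 ⇒ q_{Mesa} = 5.875.
Then q_{Pike} = 41/6 − (1/3)·5.875 = 4.875.
P_{Mesa} = 57 − 3·5.875 − 2·4.875 = 29.625.

29.625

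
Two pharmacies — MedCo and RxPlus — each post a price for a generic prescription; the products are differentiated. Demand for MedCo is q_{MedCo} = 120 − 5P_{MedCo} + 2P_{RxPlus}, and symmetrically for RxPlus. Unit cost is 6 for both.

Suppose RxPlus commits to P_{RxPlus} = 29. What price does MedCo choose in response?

MedCo's profit: π = (P_{MedCo} − 6)(120 − 5P_{MedCo} + 2P_{RxPlus}).
∂π/∂P_{MedCo} = 150 − 10P_{MedCo} + 2P_{RxPlus} = 0 ⇒ P_{MedCo} = 15 + 0.2P_{RxPlus}.
At P_{RxPlus} = 29: P_{MedCo} = 15 + 0.2·29 = 20.8.

20.8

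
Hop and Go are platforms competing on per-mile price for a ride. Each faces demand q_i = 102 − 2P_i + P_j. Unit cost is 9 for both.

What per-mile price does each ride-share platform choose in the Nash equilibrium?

40

Hop's profit: π = (P_{Hop} − 9)(102 − 2P_{Hop} + P_{Go}).
∂π/∂P_{Hop} = 120 − 4P_{Hop} + P_{Go} = 0 ⇒ P_{Hop} = 30 + 0.25P_{Go}.
The game is symmetric, so in equilibrium P_{Go} = P_{Hop}: the reaction function gives 0.75P_{Hop} = 30, hence P_{Hop} = 40.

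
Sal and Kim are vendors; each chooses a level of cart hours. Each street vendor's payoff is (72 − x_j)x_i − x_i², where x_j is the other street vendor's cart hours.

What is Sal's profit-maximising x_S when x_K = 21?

25.5

Sal's payoff is (72 − x_K)x_S − x_S².
∂π/∂x_S = 72 − x_K − 2x_S = 0, so x_S = 36 − 0.5x_K.
At x_K = 21: x_S = 36 − 0.5·21 = 25.5.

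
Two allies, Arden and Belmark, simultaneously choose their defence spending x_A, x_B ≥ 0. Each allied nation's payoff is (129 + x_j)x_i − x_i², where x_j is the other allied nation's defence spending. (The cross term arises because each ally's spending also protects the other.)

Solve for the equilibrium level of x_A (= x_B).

129

Arden's payoff is (129 + x_B)x_A − x_A².
∂π/∂x_A = 129 + x_B − 2x_A = 0, so x_A = 64.5 + 0.5x_B.
Setting x_A = x_B in the reaction function: x_A = 64.5 + 0.5x_A, so x_A = 64.5 / 0.5 = 129.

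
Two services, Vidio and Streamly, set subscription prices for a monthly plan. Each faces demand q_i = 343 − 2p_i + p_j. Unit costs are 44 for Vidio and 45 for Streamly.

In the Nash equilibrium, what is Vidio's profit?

19920.08

Vidio's profit: π = (p_{Vidio} − 44)(343 − 2p_{Vidio} + p_{Streamly}).
∂π/∂p_{Vidio} = 431 − 4p_{Vidio} + p_{Streamly} = 0 ⇒ p_{Vidio} = 107.75 + 0.25p_{Streamly}.
Similarly p_{Streamly} = 108.25 + 0.25p_{Vidio}.
Solving the two reaction functions simultaneously: (1 − (0.25)(0.25))p_{Vidio} = 107.75 + 0.25·108.25, so 0.9375p_{Vidio} = 134.8125 and p_{Vidio} = 143.8.
Then p_{Streamly} = 108.25 + 0.25·143.8 = 144.2.
q_{Vidio} = 343 − 2·143.8 + 144.2 = 199.6.
Profit = (143.8 − 44)·199.6 = 19920.08.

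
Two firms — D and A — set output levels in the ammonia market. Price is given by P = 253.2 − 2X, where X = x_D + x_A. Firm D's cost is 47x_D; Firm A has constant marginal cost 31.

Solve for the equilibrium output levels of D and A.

31.7, 39.7

Firm D's profit: π = x_D(253.2 − 2(x_D + x_A)) − 47x_D.
∂π/∂x_D = 206.2 − 4x_D − 2x_A = 0, so x_D = 51.55 − 0.5x_A.
By the same steps for A: x_A = 55.55 − 0.5x_D.
Plugging x_A into D's best response: x_D = 51.55 − 0.5(55.55 − 0.5x_D) ⇒ 0.75x_D = 23.775, so x_D = 31.7.
Then x_A = 55.55 − 0.5·31.7 = 39.7.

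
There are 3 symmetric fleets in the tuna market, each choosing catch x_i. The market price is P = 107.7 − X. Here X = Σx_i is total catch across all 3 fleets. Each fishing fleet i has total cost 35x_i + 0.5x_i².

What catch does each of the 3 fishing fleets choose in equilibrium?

A representative fishing fleet's profit is π_i = x_i(107.7 − X) − 35x_i − 0.5x_i², with X = x_i + Σ_{j≠i} x_j.
First-order condition: 72.7 − 3x_i − Σ_{j≠i} x_j = 0.
Imposing symmetry (x_j = x for all j) turns Σ_{j≠i} x_j into 2x, so 72.7 = 5x and x = 14.54.

14.54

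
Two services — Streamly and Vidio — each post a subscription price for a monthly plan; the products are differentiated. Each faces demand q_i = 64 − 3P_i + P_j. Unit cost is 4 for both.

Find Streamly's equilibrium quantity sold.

33.6

Streamly's profit: π = (P_{Streamly} − 4)(64 − 3P_{Streamly} + P_{Vidio}).
∂π/∂P_{Streamly} = 76 − 6P_{Streamly} + P_{Vidio} = 0 ⇒ P_{Streamly} = 38/3 + (1/6)P_{Vidio}.
Setting P_{Streamly} = P_{Vidio} in the reaction function: P_{Streamly} = 38/3 + (1/6)P_{Streamly}, so P_{Streamly} = (38/3) / (5/6) = 15.2.
q_{Streamly} = 64 − 3·15.2 + 15.2 = 33.6.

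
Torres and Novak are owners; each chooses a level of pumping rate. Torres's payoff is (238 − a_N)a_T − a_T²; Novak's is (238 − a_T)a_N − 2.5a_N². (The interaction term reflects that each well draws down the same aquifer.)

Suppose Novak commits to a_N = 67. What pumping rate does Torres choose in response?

85.5

Expanding Torres's payoff: 238a_T − a_Na_T − a_T².
∂π/∂a_T = 238 − a_N − 2a_T = 0, so a_T = 119 − 0.5a_N.
At a_N = 67: a_T = 119 − 0.5·67 = 85.5.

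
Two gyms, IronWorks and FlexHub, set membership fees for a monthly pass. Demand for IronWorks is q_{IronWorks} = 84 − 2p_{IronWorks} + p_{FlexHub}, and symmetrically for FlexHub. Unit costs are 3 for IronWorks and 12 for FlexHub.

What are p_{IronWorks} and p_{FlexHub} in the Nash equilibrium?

31.2, 34.8

IronWorks's profit: π = (p_{IronWorks} − 3)(84 − 2p_{IronWorks} + p_{FlexHub}).
∂π/∂p_{IronWorks} = 90 − 4p_{IronWorks} + p_{FlexHub} = 0 ⇒ p_{IronWorks} = 22.5 + 0.25p_{FlexHub}.
Similarly p_{FlexHub} = 27 + 0.25p_{IronWorks}.
Plugging p_{FlexHub} into IronWorks's best response: p_{IronWorks} = 22.5 + 0.25(27 + 0.25p_{IronWorks}) ⇒ 0.9375p_{IronWorks} = 29.25, so p_{IronWorks} = 31.2.
Then p_{FlexHub} = 27 + 0.25·31.2 = 34.8.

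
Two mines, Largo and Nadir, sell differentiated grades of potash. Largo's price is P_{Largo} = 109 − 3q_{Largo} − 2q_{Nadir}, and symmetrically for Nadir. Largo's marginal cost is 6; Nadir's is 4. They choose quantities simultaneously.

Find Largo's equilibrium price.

44.25

Mine Largo's profit: π = q_{Largo}(109 − 3q_{Largo} − 2q_{Nadir}) − 6q_{Largo}.
∂π/∂q_{Largo} = 103 − 6q_{Largo} − 2q_{Nadir} = 0 ⇒ q_{Largo} = 103/6 − (1/3)q_{Nadir}.
Similarly q_{Nadir} = 17.5 − (1/3)q_{Largo}.
Plugging q_{Nadir} into Largo's best response: q_{Largo} = 103/6 − (1/3)(17.5 − (1/3)q_{Largo}) ⇒ (8/9)q_{Largo} = 34/3, so q_{Largo} = 12.75.
Then q_{Nadir} = 17.5 − (1/3)·12.75 = 13.25.
P_{Largo} = 109 − 3·12.75 − 2·13.25 = 44.25.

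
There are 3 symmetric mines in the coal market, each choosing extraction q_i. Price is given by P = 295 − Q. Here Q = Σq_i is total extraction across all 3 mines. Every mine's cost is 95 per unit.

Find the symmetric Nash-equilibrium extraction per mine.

50

A representative mine's profit is π_i = q_i(295 − Q) − 95q_i, with Q = q_i + Σ_{j≠i} q_j.
First-order condition: 200 − 2q_i − Σ_{j≠i} q_j = 0.
Imposing symmetry (q_j = q for all j) turns Σ_{j≠i} q_j into 2q, so 200 = 4q and q = 50.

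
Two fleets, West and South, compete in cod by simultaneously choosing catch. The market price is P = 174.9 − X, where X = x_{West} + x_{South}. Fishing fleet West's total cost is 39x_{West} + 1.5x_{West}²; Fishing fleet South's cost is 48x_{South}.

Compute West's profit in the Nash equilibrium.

Fishing fleet West's profit: π = x_{West}(174.9 − (x_{West} + x_{South})) − 39x_{West} − 1.5x_{West}².
∂π/∂x_{West} = 135.9 − 5x_{West} − x_{South} = 0, so x_{West} = 27.18 − 0.2x_{South}.
For South: ∂π/∂x_{South} = 126.9 − 2x_{South} − x_{West} = 0 ⇒ x_{South} = 63.45 − 0.5x_{West}.
Plugging x_{South} into West's best response: x_{West} = 27.18 − 0.2(63.45 − 0.5x_{West}) ⇒ 0.9x_{West} = 14.49, so x_{West} = 16.1.
Then x_{South} = 63.45 − 0.5·16.1 = 55.4.
Price P = 174.9 − 71.5 = 103.4.
West's profit: (103.4 − 39)·16.1 − 1.5(16.1)² = 648.025.

648.025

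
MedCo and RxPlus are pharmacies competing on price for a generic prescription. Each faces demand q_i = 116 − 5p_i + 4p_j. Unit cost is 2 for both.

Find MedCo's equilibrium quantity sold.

95

MedCo's profit: π = (p_{MedCo} − 2)(116 − 5p_{MedCo} + 4p_{RxPlus}).
∂π/∂p_{MedCo} = 126 − 10p_{MedCo} + 4p_{RxPlus} = 0 ⇒ p_{MedCo} = 12.6 + 0.4p_{RxPlus}.
The game is symmetric, so in equilibrium p_{RxPlus} = p_{MedCo}: the reaction function gives 0.6p_{MedCo} = 12.6, hence p_{MedCo} = 21.
q_{MedCo} = 116 − 5·21 + 4·21 = 95.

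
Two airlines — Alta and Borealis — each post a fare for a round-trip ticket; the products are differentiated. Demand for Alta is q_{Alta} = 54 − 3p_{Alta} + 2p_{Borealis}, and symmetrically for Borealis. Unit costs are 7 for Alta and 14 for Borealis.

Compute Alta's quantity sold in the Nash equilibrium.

39.1875

Alta's profit: π = (p_{Alta} − 7)(54 − 3p_{Alta} + 2p_{Borealis}).
∂π/∂p_{Alta} = 75 − 6p_{Alta} + 2p_{Borealis} = 0 ⇒ p_{Alta} = 12.5 + (1/3)p_{Borealis}.
Similarly p_{Borealis} = 16 + (1/3)p_{Alta}.
Solving the two reaction functions simultaneously: (1 − (1/3)(1/3))p_{Alta} = 12.5 + (1/3)·16, so (8/9)p_{Alta} = 107/6 and p_{Alta} = 20.0625.
Then p_{Borealis} = 16 + (1/3)·20.0625 = 22.6875.
q_{Alta} = 54 − 3·20.0625 + 2·22.6875 = 39.1875.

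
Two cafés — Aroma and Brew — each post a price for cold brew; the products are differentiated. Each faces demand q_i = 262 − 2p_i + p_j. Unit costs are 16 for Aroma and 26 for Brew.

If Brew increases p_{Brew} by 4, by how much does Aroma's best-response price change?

1

Aroma's profit: π = (p_{Aroma} − 16)(262 − 2p_{Aroma} + p_{Brew}).
∂π/∂p_{Aroma} = 294 − 4p_{Aroma} + p_{Brew} = 0 ⇒ p_{Aroma} = 73.5 + 0.25p_{Brew}.
The reaction-function slope is 0.25, so a 4-unit rise in p_{Brew} moves p_{Aroma} by 0.25 × 4 = 1. Aroma's best response rises — the actions are strategic complements.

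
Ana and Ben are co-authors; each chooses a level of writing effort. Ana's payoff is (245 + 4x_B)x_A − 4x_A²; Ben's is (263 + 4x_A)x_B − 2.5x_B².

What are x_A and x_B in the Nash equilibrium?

94.875, 128.5

Expanding Ana's payoff: 245x_A + 4x_Bx_A − 4x_A².
∂π/∂x_A = 245 + 4x_B − 8x_A = 0, so x_A = 30.625 + 0.5x_B.
Likewise for Ben: x_B = 52.6 + 0.8x_A.
Plugging x_B into Ana's best response: x_A = 30.625 + 0.5(52.6 + 0.8x_A) ⇒ 0.6x_A = 56.925, so x_A = 94.875.
Then x_B = 52.6 + 0.8·94.875 = 128.5.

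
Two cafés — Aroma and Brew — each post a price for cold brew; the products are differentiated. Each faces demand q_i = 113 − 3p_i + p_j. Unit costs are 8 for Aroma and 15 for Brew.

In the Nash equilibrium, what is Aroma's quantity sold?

Aroma's profit: π = (p_{Aroma} − 8)(113 − 3p_{Aroma} + p_{Brew}).
∂π/∂p_{Aroma} = 137 − 6p_{Aroma} + p_{Brew} = 0 ⇒ p_{Aroma} = 137/6 + (1/6)p_{Brew}.
Similarly p_{Brew} = 79/3 + (1/6)p_{Aroma}.
Plugging p_{Brew} into Aroma's best response: p_{Aroma} = 137/6 + (1/6)(79/3 + (1/6)p_{Aroma}) ⇒ (35/36)p_{Aroma} = 245/9, so p_{Aroma} = 28.
Then p_{Brew} = 79/3 + (1/6)·28 = 31.
q_{Aroma} = 113 − 3·28 + 31 = 60.

60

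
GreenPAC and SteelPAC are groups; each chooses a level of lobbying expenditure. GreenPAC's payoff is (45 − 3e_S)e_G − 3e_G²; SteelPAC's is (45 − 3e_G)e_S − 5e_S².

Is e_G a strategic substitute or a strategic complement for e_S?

strategic substitutes

Expanding GreenPAC's payoff: 45e_G − 3e_Se_G − 3e_G².
∂π/∂e_G = 45 − 3e_S − 6e_G = 0, so e_G = 7.5 − 0.5e_S.
The best-response slope de_G/de_S = −0.5 < 0: the reaction function is downward-sloping, so the choices are strategic substitutes.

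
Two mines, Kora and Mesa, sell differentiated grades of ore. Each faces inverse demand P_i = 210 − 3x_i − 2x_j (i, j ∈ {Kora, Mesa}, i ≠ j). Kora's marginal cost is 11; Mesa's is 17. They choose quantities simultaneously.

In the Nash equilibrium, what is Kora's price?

86.75

Mine Kora's profit: π = x_{Kora}(210 − 3x_{Kora} − 2x_{Mesa}) − 11x_{Kora}.
∂π/∂x_{Kora} = 199 − 6x_{Kora} − 2x_{Mesa} = 0 ⇒ x_{Kora} = 199/6 − (1/3)x_{Mesa}.
Similarly x_{Mesa} = 193/6 − (1/3)x_{Kora}.
Substituting the second reaction function into the first: x_{Kora} = 199/6 − (1/3)(193/6 − (1/3)x_{Kora}), which gives (8/9)x_{Kora} = 202/9 ⇒ x_{Kora} = 25.25.
Then x_{Mesa} = 193/6 − (1/3)·25.25 = 23.75.
P_{Kora} = 210 − 3·25.25 − 2·23.75 = 86.75.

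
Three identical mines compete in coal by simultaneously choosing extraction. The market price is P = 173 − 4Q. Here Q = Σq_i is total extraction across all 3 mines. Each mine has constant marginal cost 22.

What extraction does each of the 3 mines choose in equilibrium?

9.4375

A representative mine's profit is π_i = q_i(173 − 4Q) − 22q_i, with Q = q_i + Σ_{j≠i} q_j.
First-order condition: 151 − 8q_i − 4Σ_{j≠i} q_j = 0.
Imposing symmetry (q_j = q for all j) turns Σ_{j≠i} q_j into 2q, so 151 = 16q and q = 9.4375.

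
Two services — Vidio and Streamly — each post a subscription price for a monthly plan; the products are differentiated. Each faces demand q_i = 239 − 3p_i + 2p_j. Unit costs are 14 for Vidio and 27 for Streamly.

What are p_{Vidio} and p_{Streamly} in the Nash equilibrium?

72.6875, 77.5625

Vidio's profit: π = (p_{Vidio} − 14)(239 − 3p_{Vidio} + 2p_{Streamly}).
∂π/∂p_{Vidio} = 281 − 6p_{Vidio} + 2p_{Streamly} = 0 ⇒ p_{Vidio} = 281/6 + (1/3)p_{Streamly}.
Similarly p_{Streamly} = 160/3 + (1/3)p_{Vidio}.
Plugging p_{Streamly} into Vidio's best response: p_{Vidio} = 281/6 + (1/3)(160/3 + (1/3)p_{Vidio}) ⇒ (8/9)p_{Vidio} = 1163/18, so p_{Vidio} = 72.6875.
Then p_{Streamly} = 160/3 + (1/3)·72.6875 = 77.5625.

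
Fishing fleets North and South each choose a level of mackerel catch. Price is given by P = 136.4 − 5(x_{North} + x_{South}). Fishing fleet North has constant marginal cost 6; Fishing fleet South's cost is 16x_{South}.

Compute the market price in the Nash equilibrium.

52.8

Fishing fleet North's profit: π = x_{North}(136.4 − 5(x_{North} + x_{South})) − 6x_{North}.
∂π/∂x_{North} = 130.4 − 10x_{North} − 5x_{South} = 0, so x_{North} = 13.04 − 0.5x_{South}.
By the same steps for South: x_{South} = 12.04 − 0.5x_{North}.
Plugging x_{South} into North's best response: x_{North} = 13.04 − 0.5(12.04 − 0.5x_{North}) ⇒ 0.75x_{North} = 7.02, so x_{North} = 9.36.
Then x_{South} = 12.04 − 0.5·9.36 = 7.36.
Equilibrium price: P = 136.4 − 5·16.72 = 52.8.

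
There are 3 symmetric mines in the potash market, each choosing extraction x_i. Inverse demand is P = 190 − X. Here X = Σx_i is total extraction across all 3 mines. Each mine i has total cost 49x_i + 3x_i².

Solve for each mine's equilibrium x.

14.1

A representative mine's profit is π_i = x_i(190 − X) − 49x_i − 3x_i², with X = x_i + Σ_{j≠i} x_j.
First-order condition: 141 − 8x_i − Σ_{j≠i} x_j = 0.
In a symmetric equilibrium every mine chooses the same x, so Σ_{j≠i} x_j = 2x. The condition becomes 141 − 10x = 0, giving x = 141/10 = 14.1.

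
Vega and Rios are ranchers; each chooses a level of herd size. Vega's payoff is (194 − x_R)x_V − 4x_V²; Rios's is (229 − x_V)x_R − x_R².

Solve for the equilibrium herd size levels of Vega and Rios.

Expanding Vega's payoff: 194x_V − x_Rx_V − 4x_V².
∂π/∂x_V = 194 − x_R − 8x_V = 0, so x_V = 24.25 − 0.125x_R.
Likewise for Rios: x_R = 114.5 − 0.5x_V.
Solving the two reaction functions simultaneously: (1 − (−0.125)(−0.5))x_V = 24.25 − 0.125·114.5, so 0.9375x_V = 9.9375 and x_V = 10.6.
Then x_R = 114.5 − 0.5·10.6 = 109.2.

10.6, 109.2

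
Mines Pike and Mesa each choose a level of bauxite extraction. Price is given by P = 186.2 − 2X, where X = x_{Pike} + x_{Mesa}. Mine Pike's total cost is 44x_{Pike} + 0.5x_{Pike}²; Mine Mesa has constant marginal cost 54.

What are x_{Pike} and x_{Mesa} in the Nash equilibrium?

Mine Pike's profit: π = x_{Pike}(186.2 − 2(x_{Pike} + x_{Mesa})) − 44x_{Pike} − 0.5x_{Pike}².
∂π/∂x_{Pike} = 142.2 − 5x_{Pike} − 2x_{Mesa} = 0, so x_{Pike} = 28.44 − 0.4x_{Mesa}.
For Mesa: ∂π/∂x_{Mesa} = 132.2 − 4x_{Mesa} − 2x_{Pike} = 0 ⇒ x_{Mesa} = 33.05 − 0.5x_{Pike}.
Solving the two reaction functions simultaneously: (1 − (−0.4)(−0.5))x_{Pike} = 28.44 − 0.4·33.05, so 0.8x_{Pike} = 15.22 and x_{Pike} = 19.025.
Then x_{Mesa} = 33.05 − 0.5·19.025 = 23.5375.

19.025, 23.5375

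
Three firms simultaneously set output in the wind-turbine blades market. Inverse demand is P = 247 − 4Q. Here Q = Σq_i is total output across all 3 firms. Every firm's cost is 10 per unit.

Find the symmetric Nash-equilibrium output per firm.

A representative firm's profit is π_i = q_i(247 − 4Q) − 10q_i, with Q = q_i + Σ_{j≠i} q_j.
First-order condition: 237 − 8q_i − 4Σ_{j≠i} q_j = 0.
In a symmetric equilibrium every firm chooses the same q, so Σ_{j≠i} q_j = 2q. The condition becomes 237 − 16q = 0, giving q = 237/16 = 14.8125.

14.8125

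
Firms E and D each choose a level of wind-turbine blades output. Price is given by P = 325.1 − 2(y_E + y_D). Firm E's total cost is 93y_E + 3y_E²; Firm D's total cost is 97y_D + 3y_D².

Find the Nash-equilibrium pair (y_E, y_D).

19.425, 18.925

Firm E's profit: π = y_E(325.1 − 2(y_E + y_D)) − 93y_E − 3y_E².
∂π/∂y_E = 232.1 − 10y_E − 2y_D = 0, so y_E = 23.21 − 0.2y_D.
By the same steps for D: y_D = 22.81 − 0.2y_E.
Solving the two reaction functions simultaneously: (1 − (−0.2)(−0.2))y_E = 23.21 − 0.2·22.81, so 0.96y_E = 18.648 and y_E = 19.425.
Then y_D = 22.81 − 0.2·19.425 = 18.925.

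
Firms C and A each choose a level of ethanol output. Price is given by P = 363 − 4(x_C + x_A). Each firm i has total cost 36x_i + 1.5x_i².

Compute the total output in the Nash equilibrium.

43.6

Firm C's profit: π = x_C(363 − 4(x_C + x_A)) − 36x_C − 1.5x_C².
∂π/∂x_C = 327 − 11x_C − 4x_A = 0, so x_C = 327/11 − (4/11)x_A.
The game is symmetric, so in equilibrium x_A = x_C: the reaction function gives (15/11)x_C = 327/11, hence x_C = 21.8.
Total output: 21.8 + 21.8 = 43.6.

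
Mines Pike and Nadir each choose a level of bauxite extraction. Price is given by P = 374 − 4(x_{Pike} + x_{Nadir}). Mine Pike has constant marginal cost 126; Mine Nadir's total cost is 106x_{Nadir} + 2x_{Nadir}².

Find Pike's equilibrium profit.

2265.76

Mine Pike's profit: π = x_{Pike}(374 − 4(x_{Pike} + x_{Nadir})) − 126x_{Pike}.
∂π/∂x_{Pike} = 248 − 8x_{Pike} − 4x_{Nadir} = 0, so x_{Pike} = 31 − 0.5x_{Nadir}.
For Nadir: ∂π/∂x_{Nadir} = 268 − 12x_{Nadir} − 4x_{Pike} = 0 ⇒ x_{Nadir} = 67/3 − (1/3)x_{Pike}.
Substituting the second reaction function into the first: x_{Pike} = 31 − 0.5(67/3 − (1/3)x_{Pike}), which gives (5/6)x_{Pike} = 119/6 ⇒ x_{Pike} = 23.8.
Then x_{Nadir} = 67/3 − (1/3)·23.8 = 14.4.
Price P = 374 − 4·38.2 = 221.2.
Pike's profit: (221.2 − 126)·23.8 = 2265.76.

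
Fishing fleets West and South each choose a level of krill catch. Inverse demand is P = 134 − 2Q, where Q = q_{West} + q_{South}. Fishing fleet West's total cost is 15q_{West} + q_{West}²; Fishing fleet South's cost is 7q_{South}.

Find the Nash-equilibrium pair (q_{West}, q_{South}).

Fishing fleet West's profit: π = q_{West}(134 − 2(q_{West} + q_{South})) − 15q_{West} − q_{West}².
∂π/∂q_{West} = 119 − 6q_{West} − 2q_{South} = 0, so q_{West} = 119/6 − (1/3)q_{South}.
For South: ∂π/∂q_{South} = 127 − 4q_{South} − 2q_{West} = 0 ⇒ q_{South} = 31.75 − 0.5q_{West}.
Plugging q_{South} into West's best response: q_{West} = 119/6 − (1/3)(31.75 − 0.5q_{West}) ⇒ (5/6)q_{West} = 9.25, so q_{West} = 11.1.
Then q_{South} = 31.75 − 0.5·11.1 = 26.2.

11.1, 26.2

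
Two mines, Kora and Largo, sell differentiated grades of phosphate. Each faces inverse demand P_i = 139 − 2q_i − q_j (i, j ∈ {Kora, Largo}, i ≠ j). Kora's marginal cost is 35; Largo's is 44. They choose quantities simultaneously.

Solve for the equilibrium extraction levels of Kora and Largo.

21.4, 18.4

Mine Kora's profit: π = q_{Kora}(139 − 2q_{Kora} − q_{Largo}) − 35q_{Kora}.
∂π/∂q_{Kora} = 104 − 4q_{Kora} − q_{Largo} = 0 ⇒ q_{Kora} = 26 − 0.25q_{Largo}.
Similarly q_{Largo} = 23.75 − 0.25q_{Kora}.
Solving the two reaction functions simultaneously: (1 − (−0.25)(−0.25))q_{Kora} = 26 − 0.25·23.75, so 0.9375q_{Kora} = 20.0625 and q_{Kora} = 21.4.
Then q_{Largo} = 23.75 − 0.25·21.4 = 18.4.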